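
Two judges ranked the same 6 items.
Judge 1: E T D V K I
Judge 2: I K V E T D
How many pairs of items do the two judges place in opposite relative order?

12

Assign each item its position (1..6) in the first ordering, then rewrite the second ordering as that position sequence:
positions: E→1, T→2, D→3, V→4, K→5, I→6
second ordering as positions: [6, 5, 4, 1, 2, 3]
Discordant pairs = inversions in this position sequence.
6: 5, 4, 1, 2, 3 → 5
5: 4, 1, 2, 3 → 4
4: 1, 2, 3 → 3
1: 0
2: 0
3: 0
Total: 5 + 4 + 3 + 0 + 0 + 0 = 12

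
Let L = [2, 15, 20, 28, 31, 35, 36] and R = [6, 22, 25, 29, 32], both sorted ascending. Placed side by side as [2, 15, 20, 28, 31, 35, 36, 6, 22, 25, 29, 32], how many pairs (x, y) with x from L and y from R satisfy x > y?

Split inversions: 19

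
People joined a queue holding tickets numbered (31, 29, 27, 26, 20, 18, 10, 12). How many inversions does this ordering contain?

Count, for each position, how many later elements it exceeds:
31 → 29, 27, 26, 20, 18, 10, 12 → 7
29 → 27, 26, 20, 18, 10, 12 → 6
27 → 26, 20, 18, 10, 12 → 5
26 → 20, 18, 10, 12 → 4
20 → 18, 10, 12 → 3
18 → 10, 12 → 2
10 → none → 0
12 → none → 0
Sum: 7 + 6 + 5 + 4 + 3 + 2 + 0 + 0 = 27

Inversions: 27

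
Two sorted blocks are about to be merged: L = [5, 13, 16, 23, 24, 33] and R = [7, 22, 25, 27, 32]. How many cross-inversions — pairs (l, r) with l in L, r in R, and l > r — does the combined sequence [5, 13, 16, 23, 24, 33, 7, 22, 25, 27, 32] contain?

Take each right-half value and tally the left-half values above it:
r = 7: 13, 16, 23, 24, 33 → 5
r = 22: 23, 24, 33 → 3
r = 25: 33 → 1
r = 27: 33 → 1
r = 32: 33 → 1
Cross-inversions: 5 + 3 + 1 + 1 + 1 = 11

11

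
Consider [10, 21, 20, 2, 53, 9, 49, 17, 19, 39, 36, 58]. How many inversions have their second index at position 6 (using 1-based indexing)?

The element at index 6 is 9.
Elements before it: 10, 21, 20, 2, 53
Those larger than 9: 10, 21, 20, 53

4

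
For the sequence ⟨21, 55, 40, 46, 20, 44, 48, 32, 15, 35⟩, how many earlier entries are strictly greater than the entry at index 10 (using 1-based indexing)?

5

The element at index 10 is 35.
Elements before it: 21, 55, 40, 46, 20, 44, 48, 32, 15
Those larger than 35: 55, 40, 46, 44, 48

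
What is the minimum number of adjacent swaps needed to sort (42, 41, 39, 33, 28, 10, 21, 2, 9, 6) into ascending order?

The minimum number of adjacent swaps to sort an array equals its inversion count, since every such swap removes exactly one inversion.
Count inversions — for each element, later elements that are smaller:
42: 41, 39, 33, 28, 10, 21, 2, 9, 6 → 9
41: 39, 33, 28, 10, 21, 2, 9, 6 → 8
39: 33, 28, 10, 21, 2, 9, 6 → 7
33: 28, 10, 21, 2, 9, 6 → 6
28: 10, 21, 2, 9, 6 → 5
10: 2, 9, 6 → 3
21: 2, 9, 6 → 3
2: none → 0
9: 6 → 1
6: none → 0
Total inversions: 9 + 8 + 7 + 6 + 5 + 3 + 3 + 0 + 1 + 0 = 42

42 swaps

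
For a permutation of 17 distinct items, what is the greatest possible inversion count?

136

The maximum occurs when the array is in strictly decreasing order: every one of the C(17, 2) pairs is inverted.
C(17, 2) = 17·16/2 = 136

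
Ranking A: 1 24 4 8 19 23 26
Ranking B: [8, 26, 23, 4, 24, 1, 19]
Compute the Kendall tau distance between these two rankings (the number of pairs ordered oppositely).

Discordant pairs: 15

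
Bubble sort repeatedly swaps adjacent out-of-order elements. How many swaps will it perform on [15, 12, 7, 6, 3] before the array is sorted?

10 swaps

Minimum adjacent swaps = number of inversions (each swap of adjacent out-of-order elements removes one inversion and no swap can remove more).
Count inversions — for each element, later elements that are smaller:
15: 12, 7, 6, 3 → 4
12: 7, 6, 3 → 3
7: 6, 3 → 2
6: 3 → 1
3: none → 0
Total inversions: 4 + 3 + 2 + 1 + 0 = 10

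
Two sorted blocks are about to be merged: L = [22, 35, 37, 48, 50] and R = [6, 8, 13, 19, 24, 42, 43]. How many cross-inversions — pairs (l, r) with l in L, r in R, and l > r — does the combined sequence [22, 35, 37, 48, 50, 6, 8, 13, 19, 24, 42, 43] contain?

28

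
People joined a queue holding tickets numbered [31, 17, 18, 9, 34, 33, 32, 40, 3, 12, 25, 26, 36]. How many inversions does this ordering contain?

34 inversions

For each element, count later entries that are smaller:
31: 7
17: 3
18: 3
9: 1
34: 6
33: 5
32: 4
40: 5
3: 0
12: 0
25: 0
26: 0
36: 0
Sum: 7 + 3 + 3 + 1 + 6 + 5 + 4 + 5 + 0 + 0 + 0 + 0 + 0 = 34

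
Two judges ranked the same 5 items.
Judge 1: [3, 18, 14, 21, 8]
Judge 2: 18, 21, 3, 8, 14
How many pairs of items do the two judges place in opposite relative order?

Discordant pairs: 4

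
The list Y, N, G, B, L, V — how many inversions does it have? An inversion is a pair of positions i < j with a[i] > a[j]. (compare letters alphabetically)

9

Out-of-order index pairs (0-indexed):
(0,1): Y > N
(0,2): Y > G
(0,3): Y > B
(0,4): Y > L
(0,5): Y > V
(1,2): N > G
(1,3): N > B
(1,4): N > L
(2,3): G > B
That's 9 pairs.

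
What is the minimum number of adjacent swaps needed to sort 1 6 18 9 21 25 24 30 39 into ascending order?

There are 2 swaps.

Each adjacent swap fixes exactly one inversion, so the minimum swap count equals the number of inversions.
Count inversions — for each element, later elements that are smaller:
1: none → 0
6: none → 0
18: 9 → 1
9: none → 0
21: none → 0
25: 24 → 1
24: none → 0
30: none → 0
39: none → 0
Total inversions: 0 + 0 + 1 + 0 + 0 + 1 + 0 + 0 + 0 = 2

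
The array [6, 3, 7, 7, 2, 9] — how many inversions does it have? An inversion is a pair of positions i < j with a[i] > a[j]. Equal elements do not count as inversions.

5 out-of-order pairs

Out-of-order index pairs (1-indexed):
(1,2): 6 > 3
(1,5): 6 > 2
(2,5): 3 > 2
(3,5): 7 > 2
(4,5): 7 > 2
That's 5 pairs.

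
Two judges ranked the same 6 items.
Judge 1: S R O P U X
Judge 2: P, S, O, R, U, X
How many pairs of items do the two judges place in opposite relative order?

Assign each item its position (1..6) in the first ordering, then rewrite the second ordering as that position sequence:
positions: S→1, R→2, O→3, P→4, U→5, X→6
second ordering as positions: [4, 1, 3, 2, 5, 6]
Discordant pairs = inversions in this position sequence.
4: 1, 3, 2 → 3
1: 0
3: 2 → 1
2: 0
5: 0
6: 0
Total: 3 + 0 + 1 + 0 + 0 + 0 = 4

4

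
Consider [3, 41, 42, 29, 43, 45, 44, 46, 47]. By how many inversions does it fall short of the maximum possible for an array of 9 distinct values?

Maximum inversions for 9 distinct elements is C(9, 2) = 9·8/2 = 36.
Current inversions — for each element, count later smaller elements:
3: 0
41: 1
42: 1
29: 0
43: 0
45: 1
44: 0
46: 0
47: 0
Current total: 0 + 1 + 1 + 0 + 0 + 1 + 0 + 0 + 0 = 3
Shortfall: 36 − 3 = 33

33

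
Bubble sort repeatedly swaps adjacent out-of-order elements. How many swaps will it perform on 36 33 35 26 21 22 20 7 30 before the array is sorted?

29 swaps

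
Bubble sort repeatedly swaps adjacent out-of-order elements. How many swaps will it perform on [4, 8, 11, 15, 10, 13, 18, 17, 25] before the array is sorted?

4

The minimum number of adjacent swaps to sort an array equals its inversion count, since every such swap removes exactly one inversion.
Count inversions — for each element, later elements that are smaller:
4: none → 0
8: none → 0
11: 10 → 1
15: 10, 13 → 2
10: none → 0
13: none → 0
18: 17 → 1
17: none → 0
25: none → 0
Total inversions: 0 + 0 + 1 + 2 + 0 + 0 + 1 + 0 + 0 = 4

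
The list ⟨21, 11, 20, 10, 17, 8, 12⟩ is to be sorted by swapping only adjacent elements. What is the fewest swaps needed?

15

Each adjacent swap fixes exactly one inversion, so the minimum swap count equals the number of inversions.
Count inversions — for each element, later elements that are smaller:
21: 11, 20, 10, 17, 8, 12 → 6
11: 10, 8 → 2
20: 10, 17, 8, 12 → 4
10: 8 → 1
17: 8, 12 → 2
8: none → 0
12: none → 0
Total inversions: 6 + 2 + 4 + 1 + 2 + 0 + 0 = 15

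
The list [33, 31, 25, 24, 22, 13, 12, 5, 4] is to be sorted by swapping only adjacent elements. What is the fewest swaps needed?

There are 36 adjacent swaps.

Each adjacent swap fixes exactly one inversion, so the minimum swap count equals the number of inversions.
Count inversions — for each element, later elements that are smaller:
33: 31, 25, 24, 22, 13, 12, 5, 4 → 8
31: 25, 24, 22, 13, 12, 5, 4 → 7
25: 24, 22, 13, 12, 5, 4 → 6
24: 22, 13, 12, 5, 4 → 5
22: 13, 12, 5, 4 → 4
13: 12, 5, 4 → 3
12: 5, 4 → 2
5: 4 → 1
4: none → 0
Total inversions: 8 + 7 + 6 + 5 + 4 + 3 + 2 + 1 + 0 = 36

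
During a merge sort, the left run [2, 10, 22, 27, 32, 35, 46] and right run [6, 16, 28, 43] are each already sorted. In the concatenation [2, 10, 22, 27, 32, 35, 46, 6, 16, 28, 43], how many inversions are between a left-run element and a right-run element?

15

Take each right-half value and tally the left-half values above it:
r = 6: 10, 22, 27, 32, 35, 46 → 6
r = 16: 22, 27, 32, 35, 46 → 5
r = 28: 32, 35, 46 → 3
r = 43: 46 → 1
Cross-inversions: 6 + 5 + 3 + 1 = 15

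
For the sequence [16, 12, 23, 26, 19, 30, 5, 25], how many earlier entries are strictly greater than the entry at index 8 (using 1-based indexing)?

2 such elements

The element at index 8 is 25.
Elements before it: 16, 12, 23, 26, 19, 30, 5
Those larger than 25: 26, 30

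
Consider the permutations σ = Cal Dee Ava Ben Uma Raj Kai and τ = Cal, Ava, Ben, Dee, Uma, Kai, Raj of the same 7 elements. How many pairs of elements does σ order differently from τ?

3 discordant pairs

Assign each item its position (1..7) in the first ordering, then rewrite the second ordering as that position sequence:
positions: Cal→1, Dee→2, Ava→3, Ben→4, Uma→5, Raj→6, Kai→7
second ordering as positions: [1, 3, 4, 2, 5, 7, 6]
Discordant pairs = inversions in this position sequence.
1: 0
3: 2 → 1
4: 2 → 1
2: 0
5: 0
7: 6 → 1
6: 0
Total: 0 + 1 + 1 + 0 + 0 + 1 + 0 = 3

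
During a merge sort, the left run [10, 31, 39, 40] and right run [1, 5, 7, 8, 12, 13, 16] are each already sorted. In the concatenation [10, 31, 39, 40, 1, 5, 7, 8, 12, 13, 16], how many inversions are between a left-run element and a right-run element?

25 split inversions

Take each right-half value and tally the left-half values above it:
r = 1: 10, 31, 39, 40 → 4
r = 5: 10, 31, 39, 40 → 4
r = 7: 10, 31, 39, 40 → 4
r = 8: 10, 31, 39, 40 → 4
r = 12: 31, 39, 40 → 3
r = 13: 31, 39, 40 → 3
r = 16: 31, 39, 40 → 3
Cross-inversions: 4 + 4 + 4 + 4 + 3 + 3 + 3 = 25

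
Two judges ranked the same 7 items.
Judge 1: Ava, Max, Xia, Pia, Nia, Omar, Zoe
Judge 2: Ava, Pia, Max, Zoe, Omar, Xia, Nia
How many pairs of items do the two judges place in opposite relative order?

Assign each item its position (1..7) in the first ordering, then rewrite the second ordering as that position sequence:
positions: Ava→1, Max→2, Xia→3, Pia→4, Nia→5, Omar→6, Zoe→7
second ordering as positions: [1, 4, 2, 7, 6, 3, 5]
Discordant pairs = inversions in this position sequence.
1: 0
4: 2, 3 → 2
2: 0
7: 6, 3, 5 → 3
6: 3, 5 → 2
3: 0
5: 0
Total: 0 + 2 + 0 + 3 + 2 + 0 + 0 = 7

7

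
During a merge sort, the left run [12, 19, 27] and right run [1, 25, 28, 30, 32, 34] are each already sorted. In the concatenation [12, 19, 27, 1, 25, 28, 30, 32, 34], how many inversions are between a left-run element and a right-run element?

4 cross-inversions

Take each right-half value and tally the left-half values above it:
r = 1: 12, 19, 27 → 3
r = 25: 27 → 1
r = 28: none → 0
r = 30: none → 0
r = 32: none → 0
r = 34: none → 0
Cross-inversions: 3 + 1 + 0 + 0 + 0 + 0 = 4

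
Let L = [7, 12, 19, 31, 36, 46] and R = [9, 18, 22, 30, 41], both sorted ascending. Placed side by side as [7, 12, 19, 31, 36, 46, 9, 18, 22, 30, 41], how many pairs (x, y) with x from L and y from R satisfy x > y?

Count, for every r in R, how many entries of L exceed r:
r = 9: 12, 19, 31, 36, 46 → 5
r = 18: 19, 31, 36, 46 → 4
r = 22: 31, 36, 46 → 3
r = 30: 31, 36, 46 → 3
r = 41: 46 → 1
Cross-inversions: 5 + 4 + 3 + 3 + 1 = 16

16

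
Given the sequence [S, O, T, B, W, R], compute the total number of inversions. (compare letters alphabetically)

Inversion pairs (indices are 0-based):
(0,1): S > O
(0,3): S > B
(0,5): S > R
(1,3): O > B
(2,3): T > B
(2,5): T > R
(4,5): W > R
That's 7 pairs.

7 inversions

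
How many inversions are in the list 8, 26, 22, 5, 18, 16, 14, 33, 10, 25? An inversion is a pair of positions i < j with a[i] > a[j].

For each element, count later entries that are smaller:
8 → 5 → 1
26 → 22, 5, 18, 16, 14, 10, 25 → 7
22 → 5, 18, 16, 14, 10 → 5
5 → none → 0
18 → 16, 14, 10 → 3
16 → 14, 10 → 2
14 → 10 → 1
33 → 10, 25 → 2
10 → none → 0
25 → none → 0
Sum: 1 + 7 + 5 + 0 + 3 + 2 + 1 + 2 + 0 + 0 = 21

21 inversions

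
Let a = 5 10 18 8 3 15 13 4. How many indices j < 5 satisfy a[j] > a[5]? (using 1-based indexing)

4

The element at index 5 is 3.
Elements before it: 5, 10, 18, 8
Those larger than 3: 5, 10, 18, 8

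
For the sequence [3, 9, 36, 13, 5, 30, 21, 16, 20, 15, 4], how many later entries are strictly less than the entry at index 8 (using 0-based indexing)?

2

The element at index 8 is 20.
Elements after it: 15, 4
Those smaller than 20: 15, 4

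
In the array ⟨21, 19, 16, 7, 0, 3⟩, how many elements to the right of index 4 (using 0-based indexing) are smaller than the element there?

0

The element at index 4 is 0.
Elements after it: 3
None of them are smaller than 0.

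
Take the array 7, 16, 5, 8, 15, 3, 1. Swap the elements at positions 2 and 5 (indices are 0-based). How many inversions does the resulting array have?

14 inversions

Positions 2 and 5 hold 5 and 3; after swapping, the array is [7, 16, 3, 8, 15, 5, 1].
For each element, count later entries that are smaller:
7: 3
16: 5
3: 1
8: 2
15: 2
5: 1
1: 0
Sum: 3 + 5 + 1 + 2 + 2 + 1 + 0 = 14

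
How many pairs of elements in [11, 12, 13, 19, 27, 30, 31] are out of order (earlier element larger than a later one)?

For each element, count later entries that are smaller:
11: 0
12: 0
13: 0
19: 0
27: 0
30: 0
31: 0
Sum: 0 + 0 + 0 + 0 + 0 + 0 + 0 = 0

0 out-of-order pairs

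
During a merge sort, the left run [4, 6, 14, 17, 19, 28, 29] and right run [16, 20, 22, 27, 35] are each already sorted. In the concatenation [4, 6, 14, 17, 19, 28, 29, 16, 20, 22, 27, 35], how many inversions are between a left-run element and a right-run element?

Split inversions: 10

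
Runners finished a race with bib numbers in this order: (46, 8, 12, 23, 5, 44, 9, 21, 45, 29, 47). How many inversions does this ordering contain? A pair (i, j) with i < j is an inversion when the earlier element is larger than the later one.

Sweep left to right; for each value list the smaller values that follow it:
46: 9
8: 1
12: 2
23: 3
5: 0
44: 3
9: 0
21: 0
45: 1
29: 0
47: 0
Sum: 9 + 1 + 2 + 3 + 0 + 3 + 0 + 0 + 1 + 0 + 0 = 19

19 out-of-order pairs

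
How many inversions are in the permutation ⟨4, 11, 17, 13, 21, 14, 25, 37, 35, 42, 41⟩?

For each element, count later entries that are smaller:
4 → none → 0
11 → none → 0
17 → 13, 14 → 2
13 → none → 0
21 → 14 → 1
14 → none → 0
25 → none → 0
37 → 35 → 1
35 → none → 0
42 → 41 → 1
41 → none → 0
Sum: 0 + 0 + 2 + 0 + 1 + 0 + 0 + 1 + 0 + 1 + 0 = 5

5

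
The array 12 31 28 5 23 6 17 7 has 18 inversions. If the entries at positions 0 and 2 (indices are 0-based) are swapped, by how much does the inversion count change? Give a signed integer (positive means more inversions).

+1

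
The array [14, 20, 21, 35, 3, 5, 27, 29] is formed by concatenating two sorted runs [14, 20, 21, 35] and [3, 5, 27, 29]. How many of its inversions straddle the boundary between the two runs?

Count, for every r in R, how many entries of L exceed r:
r = 3: 14, 20, 21, 35 → 4
r = 5: 14, 20, 21, 35 → 4
r = 27: 35 → 1
r = 29: 35 → 1
Cross-inversions: 4 + 4 + 1 + 1 = 10

10 cross-inversions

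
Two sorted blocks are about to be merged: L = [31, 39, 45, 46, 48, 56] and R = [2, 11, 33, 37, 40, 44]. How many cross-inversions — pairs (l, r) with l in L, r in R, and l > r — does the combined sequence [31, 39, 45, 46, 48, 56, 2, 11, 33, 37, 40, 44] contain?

30 cross-inversions

Count, for every r in R, how many entries of L exceed r:
r = 2: 31, 39, 45, 46, 48, 56 → 6
r = 11: 31, 39, 45, 46, 48, 56 → 6
r = 33: 39, 45, 46, 48, 56 → 5
r = 37: 39, 45, 46, 48, 56 → 5
r = 40: 45, 46, 48, 56 → 4
r = 44: 45, 46, 48, 56 → 4
Cross-inversions: 6 + 6 + 5 + 5 + 4 + 4 = 30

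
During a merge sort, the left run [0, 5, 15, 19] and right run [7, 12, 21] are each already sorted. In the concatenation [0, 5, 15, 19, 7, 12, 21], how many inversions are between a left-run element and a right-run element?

Take each right-half value and tally the left-half values above it:
r = 7: 15, 19 → 2
r = 12: 15, 19 → 2
r = 21: none → 0
Cross-inversions: 2 + 2 + 0 = 4

4 cross-inversions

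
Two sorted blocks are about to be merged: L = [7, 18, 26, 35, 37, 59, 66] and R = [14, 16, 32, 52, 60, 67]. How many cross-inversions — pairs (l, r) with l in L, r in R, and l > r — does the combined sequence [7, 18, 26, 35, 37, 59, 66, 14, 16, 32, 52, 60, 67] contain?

19 split inversions

For each element r of the right run, count left-run elements greater than r:
r = 14: 18, 26, 35, 37, 59, 66 → 6
r = 16: 18, 26, 35, 37, 59, 66 → 6
r = 32: 35, 37, 59, 66 → 4
r = 52: 59, 66 → 2
r = 60: 66 → 1
r = 67: none → 0
Cross-inversions: 6 + 6 + 4 + 2 + 1 + 0 = 19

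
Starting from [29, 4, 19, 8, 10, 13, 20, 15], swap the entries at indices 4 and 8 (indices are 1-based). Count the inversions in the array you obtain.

Positions 4 and 8 hold 8 and 15; after swapping, the array is [29, 4, 19, 15, 10, 13, 20, 8].
Count, for each position, how many later elements it exceeds:
29: 7
4: 0
19: 4
15: 3
10: 1
13: 1
20: 1
8: 0
Sum: 7 + 0 + 4 + 3 + 1 + 1 + 1 + 0 = 17

17 inversions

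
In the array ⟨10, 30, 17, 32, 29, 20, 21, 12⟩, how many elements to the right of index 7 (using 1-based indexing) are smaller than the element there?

The element at index 7 is 21.
Elements after it: 12
Those smaller than 21: 12

1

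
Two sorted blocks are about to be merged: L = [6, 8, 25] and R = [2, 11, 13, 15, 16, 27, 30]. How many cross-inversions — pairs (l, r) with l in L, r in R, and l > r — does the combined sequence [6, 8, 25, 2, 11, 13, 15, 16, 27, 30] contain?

7 split inversions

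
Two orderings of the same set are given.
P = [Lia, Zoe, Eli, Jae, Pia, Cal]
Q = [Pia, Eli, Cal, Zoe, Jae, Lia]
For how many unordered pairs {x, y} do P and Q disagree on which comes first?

11 disagreeing pairs

Assign each item its position (1..6) in the first ordering, then rewrite the second ordering as that position sequence:
positions: Lia→1, Zoe→2, Eli→3, Jae→4, Pia→5, Cal→6
second ordering as positions: [5, 3, 6, 2, 4, 1]
Discordant pairs = inversions in this position sequence.
5: 3, 2, 4, 1 → 4
3: 2, 1 → 2
6: 2, 4, 1 → 3
2: 1 → 1
4: 1 → 1
1: 0
Total: 4 + 2 + 3 + 1 + 1 + 0 = 11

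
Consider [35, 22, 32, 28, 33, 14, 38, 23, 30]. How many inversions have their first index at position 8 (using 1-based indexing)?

The element at index 8 is 23.
Elements after it: 30
None of them are smaller than 23.

0 such elements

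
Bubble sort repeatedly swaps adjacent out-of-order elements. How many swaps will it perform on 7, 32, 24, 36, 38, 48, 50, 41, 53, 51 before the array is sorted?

Minimum adjacent swaps = number of inversions (each swap of adjacent out-of-order elements removes one inversion and no swap can remove more).
Count inversions — for each element, later elements that are smaller:
7: none → 0
32: 24 → 1
24: none → 0
36: none → 0
38: none → 0
48: 41 → 1
50: 41 → 1
41: none → 0
53: 51 → 1
51: none → 0
Total inversions: 0 + 1 + 0 + 0 + 0 + 1 + 1 + 0 + 1 + 0 = 4

4 swaps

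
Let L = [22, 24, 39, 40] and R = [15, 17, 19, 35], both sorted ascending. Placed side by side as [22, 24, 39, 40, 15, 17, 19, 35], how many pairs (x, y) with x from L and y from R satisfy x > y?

Count, for every r in R, how many entries of L exceed r:
r = 15: 22, 24, 39, 40 → 4
r = 17: 22, 24, 39, 40 → 4
r = 19: 22, 24, 39, 40 → 4
r = 35: 39, 40 → 2
Cross-inversions: 4 + 4 + 4 + 2 = 14

Cross-inversions: 14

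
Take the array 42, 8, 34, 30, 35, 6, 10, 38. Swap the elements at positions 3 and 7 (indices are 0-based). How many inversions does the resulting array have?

18 inversions

Positions 3 and 7 hold 30 and 38; after swapping, the array is [42, 8, 34, 38, 35, 6, 10, 30].
Element-by-element contributions:
42 → 8, 34, 38, 35, 6, 10, 30 → 7
8 → 6 → 1
34 → 6, 10, 30 → 3
38 → 35, 6, 10, 30 → 4
35 → 6, 10, 30 → 3
6 → none → 0
10 → none → 0
30 → none → 0
Sum: 7 + 1 + 3 + 4 + 3 + 0 + 0 + 0 = 18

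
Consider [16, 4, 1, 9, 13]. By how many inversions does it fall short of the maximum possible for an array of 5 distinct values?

5

Maximum inversions for 5 distinct elements is C(5, 2) = 5·4/2 = 10.
Current inversions — for each element, count later smaller elements:
16: 4
4: 1
1: 0
9: 0
13: 0
Current total: 4 + 1 + 0 + 0 + 0 = 5
Shortfall: 10 − 5 = 5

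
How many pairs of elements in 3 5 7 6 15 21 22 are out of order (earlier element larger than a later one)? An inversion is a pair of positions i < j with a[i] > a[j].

1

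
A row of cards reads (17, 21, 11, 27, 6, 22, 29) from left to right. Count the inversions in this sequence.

There are 7 out-of-order pairs.

Count, for each position, how many later elements it exceeds:
17: 2
21: 2
11: 1
27: 2
6: 0
22: 0
29: 0
Sum: 2 + 2 + 1 + 2 + 0 + 0 + 0 = 7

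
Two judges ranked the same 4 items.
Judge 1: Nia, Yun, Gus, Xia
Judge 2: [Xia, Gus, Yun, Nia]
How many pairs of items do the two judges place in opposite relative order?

Assign each item its position (1..4) in the first ordering, then rewrite the second ordering as that position sequence:
positions: Nia→1, Yun→2, Gus→3, Xia→4
second ordering as positions: [4, 3, 2, 1]
Discordant pairs = inversions in this position sequence.
4: 3, 2, 1 → 3
3: 2, 1 → 2
2: 1 → 1
1: 0
Total: 3 + 2 + 1 + 0 = 6

6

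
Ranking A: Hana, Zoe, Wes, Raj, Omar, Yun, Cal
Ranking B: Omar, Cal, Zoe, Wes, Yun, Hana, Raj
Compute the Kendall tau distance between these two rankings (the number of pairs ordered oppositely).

Assign each item its position (1..7) in the first ordering, then rewrite the second ordering as that position sequence:
positions: Hana→1, Zoe→2, Wes→3, Raj→4, Omar→5, Yun→6, Cal→7
second ordering as positions: [5, 7, 2, 3, 6, 1, 4]
Discordant pairs = inversions in this position sequence.
5: 2, 3, 1, 4 → 4
7: 2, 3, 6, 1, 4 → 5
2: 1 → 1
3: 1 → 1
6: 1, 4 → 2
1: 0
4: 0
Total: 4 + 5 + 1 + 1 + 2 + 0 + 0 = 13

13 discordant pairs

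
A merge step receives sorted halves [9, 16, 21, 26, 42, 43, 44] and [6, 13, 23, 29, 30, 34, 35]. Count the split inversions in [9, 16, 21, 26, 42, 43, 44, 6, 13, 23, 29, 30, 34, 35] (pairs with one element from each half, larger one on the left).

For each element r of the right run, count left-run elements greater than r:
r = 6: 9, 16, 21, 26, 42, 43, 44 → 7
r = 13: 16, 21, 26, 42, 43, 44 → 6
r = 23: 26, 42, 43, 44 → 4
r = 29: 42, 43, 44 → 3
r = 30: 42, 43, 44 → 3
r = 34: 42, 43, 44 → 3
r = 35: 42, 43, 44 → 3
Cross-inversions: 7 + 6 + 4 + 3 + 3 + 3 + 3 = 29

29 cross-inversions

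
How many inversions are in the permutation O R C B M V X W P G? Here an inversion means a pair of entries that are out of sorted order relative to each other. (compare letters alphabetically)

19 inversions

For each element, count later entries that are smaller:
O → C, B, M, G → 4
R → C, B, M, P, G → 5
C → B → 1
B → none → 0
M → G → 1
V → P, G → 2
X → W, P, G → 3
W → P, G → 2
P → G → 1
G → none → 0
Sum: 4 + 5 + 1 + 0 + 1 + 2 + 3 + 2 + 1 + 0 = 19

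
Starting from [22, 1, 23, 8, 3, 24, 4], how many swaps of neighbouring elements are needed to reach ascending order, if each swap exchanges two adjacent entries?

Minimum adjacent swaps = number of inversions (each swap of adjacent out-of-order elements removes one inversion and no swap can remove more).
Count inversions — for each element, later elements that are smaller:
22: 1, 8, 3, 4 → 4
1: none → 0
23: 8, 3, 4 → 3
8: 3, 4 → 2
3: none → 0
24: 4 → 1
4: none → 0
Total inversions: 4 + 0 + 3 + 2 + 0 + 1 + 0 = 10

10 swaps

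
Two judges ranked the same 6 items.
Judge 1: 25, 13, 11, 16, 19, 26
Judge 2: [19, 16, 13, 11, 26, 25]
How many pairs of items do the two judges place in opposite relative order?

10

Assign each item its position (1..6) in the first ordering, then rewrite the second ordering as that position sequence:
positions: 25→1, 13→2, 11→3, 16→4, 19→5, 26→6
second ordering as positions: [5, 4, 2, 3, 6, 1]
Discordant pairs = inversions in this position sequence.
5: 4, 2, 3, 1 → 4
4: 2, 3, 1 → 3
2: 1 → 1
3: 1 → 1
6: 1 → 1
1: 0
Total: 4 + 3 + 1 + 1 + 1 + 0 = 10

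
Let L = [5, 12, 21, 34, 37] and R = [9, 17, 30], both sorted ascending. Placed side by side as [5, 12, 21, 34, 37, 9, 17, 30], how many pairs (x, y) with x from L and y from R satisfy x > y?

Take each right-half value and tally the left-half values above it:
r = 9: 12, 21, 34, 37 → 4
r = 17: 21, 34, 37 → 3
r = 30: 34, 37 → 2
Cross-inversions: 4 + 3 + 2 = 9

9 cross-inversions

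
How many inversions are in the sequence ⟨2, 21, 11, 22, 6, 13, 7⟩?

Inversion pairs (indices are 0-based):
(1,2): 21 > 11
(1,4): 21 > 6
(1,5): 21 > 13
(1,6): 21 > 7
(2,4): 11 > 6
(2,6): 11 > 7
(3,4): 22 > 6
(3,5): 22 > 13
(3,6): 22 > 7
(5,6): 13 > 7
That's 10 pairs.

10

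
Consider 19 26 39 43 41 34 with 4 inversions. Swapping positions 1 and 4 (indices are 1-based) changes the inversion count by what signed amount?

Positions 1 and 4 hold 19 and 43; after swapping, the array is [43, 26, 39, 19, 41, 34].
Sweep left to right; for each value list the smaller values that follow it:
43 → 26, 39, 19, 41, 34 → 5
26 → 19 → 1
39 → 19, 34 → 2
19 → none → 0
41 → 34 → 1
34 → none → 0
Sum: 5 + 1 + 2 + 0 + 1 + 0 = 9
Change: 9 − 4 = +5

+5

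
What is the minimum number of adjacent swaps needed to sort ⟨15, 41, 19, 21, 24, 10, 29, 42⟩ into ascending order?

Minimum adjacent swaps = number of inversions (each swap of adjacent out-of-order elements removes one inversion and no swap can remove more).
Count inversions — for each element, later elements that are smaller:
15: 10 → 1
41: 19, 21, 24, 10, 29 → 5
19: 10 → 1
21: 10 → 1
24: 10 → 1
10: none → 0
29: none → 0
42: none → 0
Total inversions: 1 + 5 + 1 + 1 + 1 + 0 + 0 + 0 = 9

9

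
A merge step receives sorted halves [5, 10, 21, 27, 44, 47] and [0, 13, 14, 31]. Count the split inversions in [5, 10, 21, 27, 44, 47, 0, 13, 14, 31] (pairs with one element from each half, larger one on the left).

Split inversions: 16

For each element r of the right run, count left-run elements greater than r:
r = 0: 5, 10, 21, 27, 44, 47 → 6
r = 13: 21, 27, 44, 47 → 4
r = 14: 21, 27, 44, 47 → 4
r = 31: 44, 47 → 2
Cross-inversions: 6 + 4 + 4 + 2 = 16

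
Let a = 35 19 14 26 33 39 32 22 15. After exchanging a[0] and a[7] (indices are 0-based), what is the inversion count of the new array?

Positions 0 and 7 hold 35 and 22; after swapping, the array is [22, 19, 14, 26, 33, 39, 32, 35, 15].
Count, for each position, how many later elements it exceeds:
22: 3
19: 2
14: 0
26: 1
33: 2
39: 3
32: 1
35: 1
15: 0
Sum: 3 + 2 + 0 + 1 + 2 + 3 + 1 + 1 + 0 = 13

13 inversions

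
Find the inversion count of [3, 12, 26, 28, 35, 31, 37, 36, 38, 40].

2 inversions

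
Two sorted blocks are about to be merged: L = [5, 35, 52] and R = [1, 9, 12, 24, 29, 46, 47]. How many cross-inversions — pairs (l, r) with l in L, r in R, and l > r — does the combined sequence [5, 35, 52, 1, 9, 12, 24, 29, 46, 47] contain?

Count, for every r in R, how many entries of L exceed r:
r = 1: 5, 35, 52 → 3
r = 9: 35, 52 → 2
r = 12: 35, 52 → 2
r = 24: 35, 52 → 2
r = 29: 35, 52 → 2
r = 46: 52 → 1
r = 47: 52 → 1
Cross-inversions: 3 + 2 + 2 + 2 + 2 + 1 + 1 = 13

13 split inversions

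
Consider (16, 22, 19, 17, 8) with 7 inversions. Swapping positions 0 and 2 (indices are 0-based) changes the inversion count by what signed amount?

+1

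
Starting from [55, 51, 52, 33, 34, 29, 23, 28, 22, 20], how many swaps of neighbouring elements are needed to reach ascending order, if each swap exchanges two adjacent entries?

42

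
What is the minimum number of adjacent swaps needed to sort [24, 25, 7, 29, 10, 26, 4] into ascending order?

12

Each adjacent swap fixes exactly one inversion, so the minimum swap count equals the number of inversions.
Count inversions — for each element, later elements that are smaller:
24: 7, 10, 4 → 3
25: 7, 10, 4 → 3
7: 4 → 1
29: 10, 26, 4 → 3
10: 4 → 1
26: 4 → 1
4: none → 0
Total inversions: 3 + 3 + 1 + 3 + 1 + 1 + 0 = 12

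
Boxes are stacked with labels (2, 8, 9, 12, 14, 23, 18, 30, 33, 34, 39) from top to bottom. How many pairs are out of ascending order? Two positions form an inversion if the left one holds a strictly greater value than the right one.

Inversions: 1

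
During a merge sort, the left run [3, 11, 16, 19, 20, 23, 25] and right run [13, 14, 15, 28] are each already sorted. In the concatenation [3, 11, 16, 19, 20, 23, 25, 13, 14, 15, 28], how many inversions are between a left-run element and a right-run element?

For each element r of the right run, count left-run elements greater than r:
r = 13: 16, 19, 20, 23, 25 → 5
r = 14: 16, 19, 20, 23, 25 → 5
r = 15: 16, 19, 20, 23, 25 → 5
r = 28: none → 0
Cross-inversions: 5 + 5 + 5 + 0 = 15

15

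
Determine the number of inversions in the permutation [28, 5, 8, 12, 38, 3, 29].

Inversions: 9

Listing every pair i<j with a[i]>a[j] (using 1-based positions):
(1,2): 28 > 5
(1,3): 28 > 8
(1,4): 28 > 12
(1,6): 28 > 3
(2,6): 5 > 3
(3,6): 8 > 3
(4,6): 12 > 3
(5,6): 38 > 3
(5,7): 38 > 29
That's 9 pairs.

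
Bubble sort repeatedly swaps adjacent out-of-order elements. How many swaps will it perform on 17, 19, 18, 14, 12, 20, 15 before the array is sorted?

The minimum number of adjacent swaps to sort an array equals its inversion count, since every such swap removes exactly one inversion.
Count inversions — for each element, later elements that are smaller:
17: 14, 12, 15 → 3
19: 18, 14, 12, 15 → 4
18: 14, 12, 15 → 3
14: 12 → 1
12: none → 0
20: 15 → 1
15: none → 0
Total inversions: 3 + 4 + 3 + 1 + 0 + 1 + 0 = 12

There are 12 adjacent swaps.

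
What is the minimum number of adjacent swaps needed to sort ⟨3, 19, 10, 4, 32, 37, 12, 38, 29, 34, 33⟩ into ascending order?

14

Each adjacent swap fixes exactly one inversion, so the minimum swap count equals the number of inversions.
Count inversions — for each element, later elements that are smaller:
3: none → 0
19: 10, 4, 12 → 3
10: 4 → 1
4: none → 0
32: 12, 29 → 2
37: 12, 29, 34, 33 → 4
12: none → 0
38: 29, 34, 33 → 3
29: none → 0
34: 33 → 1
33: none → 0
Total inversions: 0 + 3 + 1 + 0 + 2 + 4 + 0 + 3 + 0 + 1 + 0 = 14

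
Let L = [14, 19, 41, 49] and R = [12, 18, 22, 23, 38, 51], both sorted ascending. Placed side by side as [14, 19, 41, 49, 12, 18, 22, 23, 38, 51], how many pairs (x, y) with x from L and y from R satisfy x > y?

13 cross-inversions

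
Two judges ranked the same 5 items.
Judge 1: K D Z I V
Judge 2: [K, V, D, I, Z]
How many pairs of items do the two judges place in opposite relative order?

Assign each item its position (1..5) in the first ordering, then rewrite the second ordering as that position sequence:
positions: K→1, D→2, Z→3, I→4, V→5
second ordering as positions: [1, 5, 2, 4, 3]
Discordant pairs = inversions in this position sequence.
1: 0
5: 2, 4, 3 → 3
2: 0
4: 3 → 1
3: 0
Total: 0 + 3 + 0 + 1 + 0 = 4

There are 4 discordant pairs.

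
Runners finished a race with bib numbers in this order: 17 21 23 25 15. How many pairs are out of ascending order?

4

Listing every pair i<j with a[i]>a[j] (using 1-based positions):
(1,5): 17 > 15
(2,5): 21 > 15
(3,5): 23 > 15
(4,5): 25 > 15
That's 4 pairs.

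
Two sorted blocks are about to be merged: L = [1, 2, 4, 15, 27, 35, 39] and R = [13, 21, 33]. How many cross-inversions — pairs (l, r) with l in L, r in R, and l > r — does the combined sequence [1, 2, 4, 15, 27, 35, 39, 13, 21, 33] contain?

Take each right-half value and tally the left-half values above it:
r = 13: 15, 27, 35, 39 → 4
r = 21: 27, 35, 39 → 3
r = 33: 35, 39 → 2
Cross-inversions: 4 + 3 + 2 = 9

9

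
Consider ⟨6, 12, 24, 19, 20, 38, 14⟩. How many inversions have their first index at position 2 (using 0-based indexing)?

3 such elements

The element at index 2 is 24.
Elements after it: 19, 20, 38, 14
Those smaller than 24: 19, 20, 14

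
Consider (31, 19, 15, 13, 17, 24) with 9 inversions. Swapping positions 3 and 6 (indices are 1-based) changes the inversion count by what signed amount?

Positions 3 and 6 hold 15 and 24; after swapping, the array is [31, 19, 24, 13, 17, 15].
For each element, count later entries that are smaller:
31 → 19, 24, 13, 17, 15 → 5
19 → 13, 17, 15 → 3
24 → 13, 17, 15 → 3
13 → none → 0
17 → 15 → 1
15 → none → 0
Sum: 5 + 3 + 3 + 0 + 1 + 0 = 12
Change: 12 − 9 = +3

+3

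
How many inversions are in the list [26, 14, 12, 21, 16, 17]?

Element-by-element contributions:
26: 5
14: 1
12: 0
21: 2
16: 0
17: 0
Sum: 5 + 1 + 0 + 2 + 0 + 0 = 8

8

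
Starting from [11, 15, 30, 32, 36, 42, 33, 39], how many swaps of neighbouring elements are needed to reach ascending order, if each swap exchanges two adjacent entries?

3 swaps

The minimum number of adjacent swaps to sort an array equals its inversion count, since every such swap removes exactly one inversion.
Count inversions — for each element, later elements that are smaller:
11: none → 0
15: none → 0
30: none → 0
32: none → 0
36: 33 → 1
42: 33, 39 → 2
33: none → 0
39: none → 0
Total inversions: 0 + 0 + 0 + 0 + 1 + 2 + 0 + 0 = 3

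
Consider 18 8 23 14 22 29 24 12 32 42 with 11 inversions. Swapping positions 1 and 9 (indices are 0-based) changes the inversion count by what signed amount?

Positions 1 and 9 hold 8 and 42; after swapping, the array is [18, 42, 23, 14, 22, 29, 24, 12, 32, 8].
Sweep left to right; for each value list the smaller values that follow it:
18 → 14, 12, 8 → 3
42 → 23, 14, 22, 29, 24, 12, 32, 8 → 8
23 → 14, 22, 12, 8 → 4
14 → 12, 8 → 2
22 → 12, 8 → 2
29 → 24, 12, 8 → 3
24 → 12, 8 → 2
12 → 8 → 1
32 → 8 → 1
8 → none → 0
Sum: 3 + 8 + 4 + 2 + 2 + 3 + 2 + 1 + 1 + 0 = 26
Change: 26 − 11 = +15

+15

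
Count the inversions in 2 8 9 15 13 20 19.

There are 2 inversions.

Listing every pair i<j with a[i]>a[j] (using 0-based positions):
(3,4): 15 > 13
(5,6): 20 > 19
That's 2 pairs.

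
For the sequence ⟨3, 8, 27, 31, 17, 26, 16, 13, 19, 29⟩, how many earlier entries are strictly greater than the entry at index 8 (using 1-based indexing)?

5 such elements

The element at index 8 is 13.
Elements before it: 3, 8, 27, 31, 17, 26, 16
Those larger than 13: 27, 31, 17, 26, 16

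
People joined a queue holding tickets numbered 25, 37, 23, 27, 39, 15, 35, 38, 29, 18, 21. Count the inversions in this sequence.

31

For each element, count later entries that are smaller:
25 → 23, 15, 18, 21 → 4
37 → 23, 27, 15, 35, 29, 18, 21 → 7
23 → 15, 18, 21 → 3
27 → 15, 18, 21 → 3
39 → 15, 35, 38, 29, 18, 21 → 6
15 → none → 0
35 → 29, 18, 21 → 3
38 → 29, 18, 21 → 3
29 → 18, 21 → 2
18 → none → 0
21 → none → 0
Sum: 4 + 7 + 3 + 3 + 6 + 0 + 3 + 3 + 2 + 0 + 0 = 31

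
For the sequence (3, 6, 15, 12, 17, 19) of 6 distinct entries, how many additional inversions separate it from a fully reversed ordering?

14

Maximum inversions for 6 distinct elements is C(6, 2) = 6·5/2 = 15.
Current inversions — for each element, count later smaller elements:
3: 0
6: 0
15: 1
12: 0
17: 0
19: 0
Current total: 0 + 0 + 1 + 0 + 0 + 0 = 1
Shortfall: 15 − 1 = 14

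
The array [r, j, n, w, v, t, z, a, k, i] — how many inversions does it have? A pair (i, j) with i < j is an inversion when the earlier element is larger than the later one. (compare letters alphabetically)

26 out-of-order pairs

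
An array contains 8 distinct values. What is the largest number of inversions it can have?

28 inversions

A reversed (strictly descending) arrangement makes every pair an inversion, giving C(8, 2) inversions.
C(8, 2) = 8·7/2 = 28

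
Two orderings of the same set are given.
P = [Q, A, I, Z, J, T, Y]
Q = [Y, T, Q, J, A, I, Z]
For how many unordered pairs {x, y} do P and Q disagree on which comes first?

14 disagreeing pairs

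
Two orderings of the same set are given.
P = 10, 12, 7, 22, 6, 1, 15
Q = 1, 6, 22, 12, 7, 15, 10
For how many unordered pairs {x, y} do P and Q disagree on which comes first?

15 disagreeing pairs

Assign each item its position (1..7) in the first ordering, then rewrite the second ordering as that position sequence:
positions: 10→1, 12→2, 7→3, 22→4, 6→5, 1→6, 15→7
second ordering as positions: [6, 5, 4, 2, 3, 7, 1]
Discordant pairs = inversions in this position sequence.
6: 5, 4, 2, 3, 1 → 5
5: 4, 2, 3, 1 → 4
4: 2, 3, 1 → 3
2: 1 → 1
3: 1 → 1
7: 1 → 1
1: 0
Total: 5 + 4 + 3 + 1 + 1 + 1 + 0 = 15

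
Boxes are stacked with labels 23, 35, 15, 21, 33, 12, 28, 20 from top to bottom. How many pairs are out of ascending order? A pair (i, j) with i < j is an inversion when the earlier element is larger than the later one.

17

Sweep left to right; for each value list the smaller values that follow it:
23 → 15, 21, 12, 20 → 4
35 → 15, 21, 33, 12, 28, 20 → 6
15 → 12 → 1
21 → 12, 20 → 2
33 → 12, 28, 20 → 3
12 → none → 0
28 → 20 → 1
20 → none → 0
Sum: 4 + 6 + 1 + 2 + 3 + 0 + 1 + 0 = 17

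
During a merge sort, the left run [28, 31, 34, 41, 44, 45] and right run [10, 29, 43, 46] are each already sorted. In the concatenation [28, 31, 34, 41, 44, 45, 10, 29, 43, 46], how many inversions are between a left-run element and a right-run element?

13

Count, for every r in R, how many entries of L exceed r:
r = 10: 28, 31, 34, 41, 44, 45 → 6
r = 29: 31, 34, 41, 44, 45 → 5
r = 43: 44, 45 → 2
r = 46: none → 0
Cross-inversions: 6 + 5 + 2 + 0 = 13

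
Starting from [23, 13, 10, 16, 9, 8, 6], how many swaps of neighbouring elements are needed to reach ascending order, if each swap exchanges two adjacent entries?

19

The minimum number of adjacent swaps to sort an array equals its inversion count, since every such swap removes exactly one inversion.
Count inversions — for each element, later elements that are smaller:
23: 13, 10, 16, 9, 8, 6 → 6
13: 10, 9, 8, 6 → 4
10: 9, 8, 6 → 3
16: 9, 8, 6 → 3
9: 8, 6 → 2
8: 6 → 1
6: none → 0
Total inversions: 6 + 4 + 3 + 3 + 2 + 1 + 0 = 19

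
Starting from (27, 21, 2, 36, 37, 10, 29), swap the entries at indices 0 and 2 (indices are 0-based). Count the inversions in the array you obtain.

6

Positions 0 and 2 hold 27 and 2; after swapping, the array is [2, 21, 27, 36, 37, 10, 29].
Count, for each position, how many later elements it exceeds:
2 → none → 0
21 → 10 → 1
27 → 10 → 1
36 → 10, 29 → 2
37 → 10, 29 → 2
10 → none → 0
29 → none → 0
Sum: 0 + 1 + 1 + 2 + 2 + 0 + 0 = 6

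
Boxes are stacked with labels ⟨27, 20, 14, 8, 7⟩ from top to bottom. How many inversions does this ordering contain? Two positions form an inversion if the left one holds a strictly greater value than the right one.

10 inversions

Count, for each position, how many later elements it exceeds:
27 → 20, 14, 8, 7 → 4
20 → 14, 8, 7 → 3
14 → 8, 7 → 2
8 → 7 → 1
7 → none → 0
Sum: 4 + 3 + 2 + 1 + 0 = 10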